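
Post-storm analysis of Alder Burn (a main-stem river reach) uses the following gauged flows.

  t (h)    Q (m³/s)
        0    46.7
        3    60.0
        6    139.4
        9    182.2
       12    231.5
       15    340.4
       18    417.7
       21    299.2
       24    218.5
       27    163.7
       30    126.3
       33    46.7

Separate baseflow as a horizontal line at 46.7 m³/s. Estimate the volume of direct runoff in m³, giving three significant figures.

V ≈ 1.85 × 10^7 m³

Direct-runoff ordinates (Q − Q_b): 0.0, 13.3, 92.7, 135.5, 184.8, 293.7, 371.0, 252.5, 171.8, 117.0, 79.6, 0.0 m³/s.
ΣQ_DR = 1712 m³/s.
With Δt = 3 h = 10800 s, V = ΣQ_DR · Δt = 1712 × 10800 = 1.85 × 10^7 m³.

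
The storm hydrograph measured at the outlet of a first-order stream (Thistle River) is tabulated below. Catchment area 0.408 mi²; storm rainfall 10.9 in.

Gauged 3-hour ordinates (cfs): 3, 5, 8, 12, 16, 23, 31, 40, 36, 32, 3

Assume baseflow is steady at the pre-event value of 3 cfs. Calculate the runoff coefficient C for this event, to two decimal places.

C ≈ 0.18

ΣQ_DR = 176.0 cfs; V = ΣQ_DR·Δt = 1.901 × 10^6 ft³.
Runoff depth d = V / A = 2.005 in.
C = d / P = 2.005 / 10.9 = 0.18.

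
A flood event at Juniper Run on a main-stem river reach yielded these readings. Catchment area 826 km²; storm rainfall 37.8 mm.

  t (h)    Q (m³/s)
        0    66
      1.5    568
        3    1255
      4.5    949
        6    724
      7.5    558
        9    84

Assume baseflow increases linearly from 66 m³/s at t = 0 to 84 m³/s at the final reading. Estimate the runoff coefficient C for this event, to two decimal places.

ΣQ_DR = 3679 m³/s; V = ΣQ_DR·Δt = 1.987 × 10^7 m³.
Runoff depth d = V / A = 24.05 mm.
C = d / P = 24.05 / 37.8 = 0.64.

C ≈ 0.64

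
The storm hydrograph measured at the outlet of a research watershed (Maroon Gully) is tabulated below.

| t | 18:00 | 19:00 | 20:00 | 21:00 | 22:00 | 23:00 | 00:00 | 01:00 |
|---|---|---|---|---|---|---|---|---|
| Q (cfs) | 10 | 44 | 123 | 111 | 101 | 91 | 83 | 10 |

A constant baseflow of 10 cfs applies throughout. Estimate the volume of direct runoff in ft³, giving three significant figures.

Direct-runoff ordinates (Q − Q_b): 0.0, 34.0, 113.0, 101.0, 91.0, 81.0, 73.0, 0.0 cfs.
ΣQ_DR = 493.0 cfs.
With Δt = 1 h = 3600 s, V = ΣQ_DR · Δt = 493.0 × 3600 = 1.77 × 10^6 ft³.

V ≈ 1.77 × 10^6 ft³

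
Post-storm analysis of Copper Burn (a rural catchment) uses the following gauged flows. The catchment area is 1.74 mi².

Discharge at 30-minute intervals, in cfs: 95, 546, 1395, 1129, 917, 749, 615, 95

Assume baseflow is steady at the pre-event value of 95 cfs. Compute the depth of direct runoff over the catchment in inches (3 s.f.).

d ≈ 2.13 in

Direct runoff: 0.0, 451.0, 1300.0, 1034.0, 822.0, 654.0, 520.0, 0.0 cfs; ΣQ_DR = 4781 cfs.
V = ΣQ_DR · Δt = 4781 × 1800 s = 8.606 × 10^6 ft³.
Over A = 1.74 mi², depth = V / A = 2.13 in.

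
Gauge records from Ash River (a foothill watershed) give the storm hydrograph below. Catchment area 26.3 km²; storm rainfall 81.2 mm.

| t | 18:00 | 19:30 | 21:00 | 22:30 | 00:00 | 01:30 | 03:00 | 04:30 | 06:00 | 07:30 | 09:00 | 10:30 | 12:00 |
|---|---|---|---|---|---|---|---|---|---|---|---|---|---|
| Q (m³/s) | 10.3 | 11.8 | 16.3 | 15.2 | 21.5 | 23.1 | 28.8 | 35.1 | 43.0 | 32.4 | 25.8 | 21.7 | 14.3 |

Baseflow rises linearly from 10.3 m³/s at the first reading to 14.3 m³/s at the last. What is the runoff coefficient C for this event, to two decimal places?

ΣQ_DR = 139.4 m³/s; V = ΣQ_DR·Δt = 7.528 × 10^5 m³.
Runoff depth d = V / A = 28.62 mm.
C = d / P = 28.62 / 81.2 = 0.35.

C ≈ 0.35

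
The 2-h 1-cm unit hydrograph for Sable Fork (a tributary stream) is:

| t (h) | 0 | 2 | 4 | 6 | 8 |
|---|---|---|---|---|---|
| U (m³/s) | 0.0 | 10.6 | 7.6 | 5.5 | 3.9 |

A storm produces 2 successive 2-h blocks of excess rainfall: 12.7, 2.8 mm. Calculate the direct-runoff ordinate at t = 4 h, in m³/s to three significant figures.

By discrete convolution, Q_j = Σ (P_i / 10 mm) · U_{j−i}.
At t = 4 h (j=2): Q = (12.7/10)·7.6 + (2.8/10)·10.6 = 12.6 m³/s.

Q ≈ 12.6 m³/s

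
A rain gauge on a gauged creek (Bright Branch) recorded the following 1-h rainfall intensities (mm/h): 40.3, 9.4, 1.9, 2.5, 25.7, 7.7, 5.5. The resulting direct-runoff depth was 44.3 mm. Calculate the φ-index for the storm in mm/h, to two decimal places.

φ ≈ 10.85 mm/h

Only the 2 blocks with intensity above φ contribute runoff: 40.3, 25.7 mm/h.
Σ(I−φ)·Δt = d  ⇒  (40.3+25.7 − 2φ)·1 = 44.3
φ = (66.00 − 44.3/1) / 2 = 10.85 mm/h.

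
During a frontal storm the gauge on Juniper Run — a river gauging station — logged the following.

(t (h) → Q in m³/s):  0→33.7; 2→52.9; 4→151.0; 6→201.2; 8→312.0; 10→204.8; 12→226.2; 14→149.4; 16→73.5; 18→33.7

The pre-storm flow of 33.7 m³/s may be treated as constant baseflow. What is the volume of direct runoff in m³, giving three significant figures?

Direct-runoff ordinates (Q − Q_b): 0.0, 19.2, 117.3, 167.5, 278.3, 171.1, 192.5, 115.7, 39.8, 0.0 m³/s.
ΣQ_DR = 1101 m³/s.
With Δt = 2 h = 7200 s, V = ΣQ_DR · Δt = 1101 × 7200 = 7.93 × 10^6 m³.

V ≈ 7.93 × 10^6 m³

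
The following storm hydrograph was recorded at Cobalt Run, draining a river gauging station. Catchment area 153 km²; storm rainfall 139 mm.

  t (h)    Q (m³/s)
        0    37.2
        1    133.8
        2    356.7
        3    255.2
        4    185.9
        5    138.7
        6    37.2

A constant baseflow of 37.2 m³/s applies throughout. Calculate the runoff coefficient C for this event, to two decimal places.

C ≈ 0.15

ΣQ_DR = 884.3 m³/s; V = ΣQ_DR·Δt = 3.183 × 10^6 m³.
Runoff depth d = V / A = 20.81 mm.
C = d / P = 20.81 / 139 = 0.15.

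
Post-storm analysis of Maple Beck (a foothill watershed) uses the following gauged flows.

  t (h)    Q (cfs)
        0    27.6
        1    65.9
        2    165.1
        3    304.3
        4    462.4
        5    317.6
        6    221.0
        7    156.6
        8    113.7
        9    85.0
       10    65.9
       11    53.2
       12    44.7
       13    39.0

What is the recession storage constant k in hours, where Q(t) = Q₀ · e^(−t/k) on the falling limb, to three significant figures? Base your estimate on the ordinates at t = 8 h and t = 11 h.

k ≈ 3.95 h

On the falling limb, Q drops from 113.7 to 53.2 cfs between t = 8 h and t = 11 h (Δt = 3 h).
k = −Δt / ln(Q₂/Q₁) = −3 / ln(53.2/113.7) = 3.95 h.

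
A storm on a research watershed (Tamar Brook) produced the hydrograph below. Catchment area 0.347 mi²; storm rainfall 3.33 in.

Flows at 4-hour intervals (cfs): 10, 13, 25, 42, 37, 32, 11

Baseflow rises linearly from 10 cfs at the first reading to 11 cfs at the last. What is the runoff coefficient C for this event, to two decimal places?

C ≈ 0.52

ΣQ_DR = 96.50 cfs; V = ΣQ_DR·Δt = 1.390 × 10^6 ft³.
Runoff depth d = V / A = 1.724 in.
C = d / P = 1.724 / 3.33 = 0.52.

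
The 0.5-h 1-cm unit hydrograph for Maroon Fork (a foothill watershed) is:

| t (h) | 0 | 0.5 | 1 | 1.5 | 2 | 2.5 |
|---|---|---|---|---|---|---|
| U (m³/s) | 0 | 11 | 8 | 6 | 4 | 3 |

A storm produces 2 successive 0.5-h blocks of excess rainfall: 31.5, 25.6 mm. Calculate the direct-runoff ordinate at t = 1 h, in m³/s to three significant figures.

By discrete convolution, Q_j = Σ (P_i / 10 mm) · U_{j−i}.
At t = 1 h (j=2): Q = (31.5/10)·8 + (25.6/10)·11 = 53.4 m³/s.

Q ≈ 53.4 m³/s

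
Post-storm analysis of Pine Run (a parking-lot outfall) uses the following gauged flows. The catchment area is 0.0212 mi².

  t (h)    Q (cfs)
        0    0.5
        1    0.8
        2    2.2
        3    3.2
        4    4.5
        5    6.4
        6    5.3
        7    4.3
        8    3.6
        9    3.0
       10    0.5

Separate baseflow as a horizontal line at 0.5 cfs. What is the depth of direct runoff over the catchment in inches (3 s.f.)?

d ≈ 2.11 in

Direct runoff: 0.0, 0.3, 1.7, 2.7, 4.0, 5.9, 4.8, 3.8, 3.1, 2.5, 0.0 cfs; ΣQ_DR = 28.80 cfs.
V = ΣQ_DR · Δt = 28.80 × 3600 s = 1.037 × 10^5 ft³.
Over A = 0.0212 mi², depth = V / A = 2.11 in.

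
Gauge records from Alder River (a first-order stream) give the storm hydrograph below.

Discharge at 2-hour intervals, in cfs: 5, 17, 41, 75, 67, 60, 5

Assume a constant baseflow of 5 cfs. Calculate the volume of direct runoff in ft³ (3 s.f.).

V ≈ 1.69 × 10^6 ft³

Direct-runoff ordinates (Q − Q_b): 0.0, 12.0, 36.0, 70.0, 62.0, 55.0, 0.0 cfs.
ΣQ_DR = 235.0 cfs.
With Δt = 2 h = 7200 s, V = ΣQ_DR · Δt = 235.0 × 7200 = 1.69 × 10^6 ft³.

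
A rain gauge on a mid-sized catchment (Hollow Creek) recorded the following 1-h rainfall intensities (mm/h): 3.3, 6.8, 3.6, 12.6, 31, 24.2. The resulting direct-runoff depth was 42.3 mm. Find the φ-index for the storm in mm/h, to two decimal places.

φ ≈ 8.50 mm/h

Only the 3 blocks with intensity above φ contribute runoff: 12.6, 31, 24.2 mm/h.
Σ(I−φ)·Δt = d  ⇒  (12.6+31+24.2 − 3φ)·1 = 42.3
φ = (67.80 − 42.3/1) / 3 = 8.50 mm/h.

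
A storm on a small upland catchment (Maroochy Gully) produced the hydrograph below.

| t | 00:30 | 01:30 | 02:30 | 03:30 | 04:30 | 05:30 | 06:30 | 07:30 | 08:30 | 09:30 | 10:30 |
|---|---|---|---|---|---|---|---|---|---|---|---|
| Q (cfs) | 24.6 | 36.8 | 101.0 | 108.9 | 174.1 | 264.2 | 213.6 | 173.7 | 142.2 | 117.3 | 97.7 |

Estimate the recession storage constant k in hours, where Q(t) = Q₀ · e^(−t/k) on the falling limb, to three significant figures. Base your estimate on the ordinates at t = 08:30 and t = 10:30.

On the falling limb, Q drops from 142.2 to 97.7 cfs between t = 08:30 and t = 10:30 (Δt = 2 h).
k = −Δt / ln(Q₂/Q₁) = −2 / ln(97.7/142.2) = 5.33 h.

k ≈ 5.33 h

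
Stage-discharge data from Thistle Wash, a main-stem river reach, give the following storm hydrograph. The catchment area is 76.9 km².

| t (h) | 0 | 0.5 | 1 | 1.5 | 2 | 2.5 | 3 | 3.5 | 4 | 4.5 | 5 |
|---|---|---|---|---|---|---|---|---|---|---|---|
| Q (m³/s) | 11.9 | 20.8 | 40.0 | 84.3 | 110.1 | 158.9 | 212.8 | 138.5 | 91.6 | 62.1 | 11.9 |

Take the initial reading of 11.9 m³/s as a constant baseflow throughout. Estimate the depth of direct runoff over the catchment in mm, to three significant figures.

Direct runoff: 0.0, 8.9, 28.1, 72.4, 98.2, 147.0, 200.9, 126.6, 79.7, 50.2, 0.0 m³/s; ΣQ_DR = 812.0 m³/s.
V = ΣQ_DR · Δt = 812.0 × 1800 s = 1.462 × 10^6 m³.
Over A = 76.9 km², depth = V / A = 19.0 mm.

d ≈ 19.0 mm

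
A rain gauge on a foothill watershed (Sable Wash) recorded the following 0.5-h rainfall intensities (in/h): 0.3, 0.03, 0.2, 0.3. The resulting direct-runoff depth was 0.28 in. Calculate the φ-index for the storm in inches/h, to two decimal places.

Only the 3 blocks with intensity above φ contribute runoff: 0.3, 0.2, 0.3 in/h.
Σ(I−φ)·Δt = d  ⇒  (0.3+0.2+0.3 − 3φ)·0.5 = 0.28
φ = (0.8000 − 0.28/0.5) / 3 = 0.08 in/h.

φ ≈ 0.08 in/h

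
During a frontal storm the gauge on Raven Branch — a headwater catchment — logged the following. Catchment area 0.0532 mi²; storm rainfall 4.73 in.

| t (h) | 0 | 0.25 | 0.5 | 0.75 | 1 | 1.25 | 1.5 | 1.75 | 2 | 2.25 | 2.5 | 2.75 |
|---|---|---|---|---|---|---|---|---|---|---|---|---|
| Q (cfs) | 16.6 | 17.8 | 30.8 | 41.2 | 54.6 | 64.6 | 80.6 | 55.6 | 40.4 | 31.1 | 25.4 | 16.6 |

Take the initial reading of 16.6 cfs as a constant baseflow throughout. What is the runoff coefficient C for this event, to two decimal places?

ΣQ_DR = 276.1 cfs; V = ΣQ_DR·Δt = 2.485 × 10^5 ft³.
Runoff depth d = V / A = 2.011 in.
C = d / P = 2.011 / 4.73 = 0.43.

C ≈ 0.43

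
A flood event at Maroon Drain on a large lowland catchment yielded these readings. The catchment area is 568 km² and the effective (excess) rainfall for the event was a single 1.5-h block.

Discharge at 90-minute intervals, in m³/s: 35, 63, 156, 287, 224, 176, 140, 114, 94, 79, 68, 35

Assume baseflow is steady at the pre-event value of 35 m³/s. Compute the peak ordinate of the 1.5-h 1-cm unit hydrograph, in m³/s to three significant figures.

Direct runoff: 0.0, 28.0, 121.0, 252.0, 189.0, 141.0, 105.0, 79.0, 59.0, 44.0, 33.0, 0.0 m³/s; ΣQ_DR = 1051 m³/s, peak = 252.0 m³/s.
Runoff depth d = ΣQ_DR·Δt / A = 1051 × 5400 / (568 km²) = 9.992 mm.
The 1-cm UH is the DRH scaled by (10 mm)/d, so U_p = 252.0 × 10/9.992 = 252 m³/s.

U_p ≈ 252 m³/s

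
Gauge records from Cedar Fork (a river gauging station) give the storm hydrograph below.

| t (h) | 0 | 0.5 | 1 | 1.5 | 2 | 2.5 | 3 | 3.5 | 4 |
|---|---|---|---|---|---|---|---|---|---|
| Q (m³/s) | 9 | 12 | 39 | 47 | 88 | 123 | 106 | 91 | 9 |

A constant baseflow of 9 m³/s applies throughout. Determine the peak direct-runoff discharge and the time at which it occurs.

Q_p = 114.0 m³/s at t = 2.5 h

Subtracting baseflow gives direct-runoff ordinates: 0.0, 3.0, 30.0, 38.0, 79.0, 114.0, 97.0, 82.0, 0.0 m³/s.
The maximum is 114.0 m³/s, occurring at the reading for t = 2.5 h.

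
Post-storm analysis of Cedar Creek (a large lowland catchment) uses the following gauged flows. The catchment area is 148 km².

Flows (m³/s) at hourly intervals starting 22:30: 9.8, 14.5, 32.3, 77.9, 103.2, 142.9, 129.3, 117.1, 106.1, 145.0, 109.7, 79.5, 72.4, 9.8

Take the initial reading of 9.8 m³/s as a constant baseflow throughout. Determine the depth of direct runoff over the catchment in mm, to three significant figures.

Direct runoff: 0.0, 4.7, 22.5, 68.1, 93.4, 133.1, 119.5, 107.3, 96.3, 135.2, 99.9, 69.7, 62.6, 0.0 m³/s; ΣQ_DR = 1012 m³/s.
V = ΣQ_DR · Δt = 1012 × 3600 s = 3.644 × 10^6 m³.
Over A = 148 km², depth = V / A = 24.6 mm.

d ≈ 24.6 mm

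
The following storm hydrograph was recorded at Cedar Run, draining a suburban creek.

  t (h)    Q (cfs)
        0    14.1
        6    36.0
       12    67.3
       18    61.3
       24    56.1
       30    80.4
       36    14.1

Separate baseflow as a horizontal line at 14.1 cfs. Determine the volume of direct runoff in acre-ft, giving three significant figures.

Direct-runoff ordinates (Q − Q_b): 0.0, 21.9, 53.2, 47.2, 42.0, 66.3, 0.0 cfs.
ΣQ_DR = 230.6 cfs.
With Δt = 6 h = 21600 s, V = ΣQ_DR · Δt = 230.6 × 21600 = 4.98 × 10^6 ft³ = 114 acre-ft.

V ≈ 114 acre-ft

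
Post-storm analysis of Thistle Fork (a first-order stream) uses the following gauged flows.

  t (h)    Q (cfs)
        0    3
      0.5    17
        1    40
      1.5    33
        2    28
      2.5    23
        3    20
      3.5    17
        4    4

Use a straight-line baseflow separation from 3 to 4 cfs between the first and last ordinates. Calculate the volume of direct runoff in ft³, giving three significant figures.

Direct-runoff ordinates (Q − Q_b): 0.00, 13.88, 36.75, 29.62, 24.50, 19.38, 16.25, 13.12, 0.00 cfs.
ΣQ_DR = 153.5 cfs.
With Δt = 0.5 h = 1800 s, V = ΣQ_DR · Δt = 153.5 × 1800 = 2.76 × 10^5 ft³.

V ≈ 2.76 × 10^5 ft³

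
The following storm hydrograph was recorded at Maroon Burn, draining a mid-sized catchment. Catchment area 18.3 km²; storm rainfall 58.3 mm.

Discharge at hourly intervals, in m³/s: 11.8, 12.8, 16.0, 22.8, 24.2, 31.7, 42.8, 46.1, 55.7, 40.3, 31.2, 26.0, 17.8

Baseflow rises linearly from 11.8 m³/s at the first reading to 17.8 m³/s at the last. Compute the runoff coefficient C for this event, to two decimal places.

ΣQ_DR = 186.8 m³/s; V = ΣQ_DR·Δt = 6.725 × 10^5 m³.
Runoff depth d = V / A = 36.75 mm.
C = d / P = 36.75 / 58.3 = 0.63.

C ≈ 0.63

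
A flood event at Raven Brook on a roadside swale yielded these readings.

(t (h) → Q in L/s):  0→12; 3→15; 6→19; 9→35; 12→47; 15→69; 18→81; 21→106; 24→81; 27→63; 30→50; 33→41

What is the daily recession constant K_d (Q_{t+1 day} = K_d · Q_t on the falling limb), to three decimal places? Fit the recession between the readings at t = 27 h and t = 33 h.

K_d ≈ 0.179

Between t = 27 h and t = 33 h the flow falls from 63 to 41 L/s over 2×3 h = 6 h.
Per-interval ratio K = (41/63)^(1/2) = 0.8067; K_d = K^(24/3) = 0.179.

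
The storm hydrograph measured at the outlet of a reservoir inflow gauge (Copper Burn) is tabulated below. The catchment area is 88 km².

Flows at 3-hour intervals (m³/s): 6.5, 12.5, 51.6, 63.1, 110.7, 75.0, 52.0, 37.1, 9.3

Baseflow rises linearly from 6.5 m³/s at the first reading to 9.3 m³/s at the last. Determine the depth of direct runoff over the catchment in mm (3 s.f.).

Direct runoff: 0.00, 5.65, 44.40, 55.55, 102.80, 66.75, 43.40, 28.15, 0.00 m³/s; ΣQ_DR = 346.7 m³/s.
V = ΣQ_DR · Δt = 346.7 × 10800 s = 3.744 × 10^6 m³.
Over A = 88 km², depth = V / A = 42.5 mm.

d ≈ 42.5 mm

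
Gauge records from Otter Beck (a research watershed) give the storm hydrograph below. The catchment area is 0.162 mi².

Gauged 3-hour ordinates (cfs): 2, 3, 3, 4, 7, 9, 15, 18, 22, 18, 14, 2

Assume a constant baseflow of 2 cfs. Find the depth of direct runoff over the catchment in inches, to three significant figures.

Direct runoff: 0.0, 1.0, 1.0, 2.0, 5.0, 7.0, 13.0, 16.0, 20.0, 16.0, 12.0, 0.0 cfs; ΣQ_DR = 93.00 cfs.
V = ΣQ_DR · Δt = 93.00 × 10800 s = 1.004 × 10^6 ft³.
Over A = 0.162 mi², depth = V / A = 2.67 in.

d ≈ 2.67 in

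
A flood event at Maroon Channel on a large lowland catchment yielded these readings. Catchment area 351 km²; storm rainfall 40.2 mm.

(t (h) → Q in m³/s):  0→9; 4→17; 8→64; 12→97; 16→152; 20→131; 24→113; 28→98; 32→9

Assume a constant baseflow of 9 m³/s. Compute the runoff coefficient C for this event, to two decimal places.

ΣQ_DR = 609.0 m³/s; V = ΣQ_DR·Δt = 8.770 × 10^6 m³.
Runoff depth d = V / A = 24.98 mm.
C = d / P = 24.98 / 40.2 = 0.62.

C ≈ 0.62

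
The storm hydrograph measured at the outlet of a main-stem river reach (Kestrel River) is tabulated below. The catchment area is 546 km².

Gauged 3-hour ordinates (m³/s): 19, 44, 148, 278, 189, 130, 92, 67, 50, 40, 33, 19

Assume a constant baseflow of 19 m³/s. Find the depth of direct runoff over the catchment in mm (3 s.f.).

d ≈ 17.4 mm

Direct runoff: 0.0, 25.0, 129.0, 259.0, 170.0, 111.0, 73.0, 48.0, 31.0, 21.0, 14.0, 0.0 m³/s; ΣQ_DR = 881.0 m³/s.
V = ΣQ_DR · Δt = 881.0 × 10800 s = 9.515 × 10^6 m³.
Over A = 546 km², depth = V / A = 17.4 mm.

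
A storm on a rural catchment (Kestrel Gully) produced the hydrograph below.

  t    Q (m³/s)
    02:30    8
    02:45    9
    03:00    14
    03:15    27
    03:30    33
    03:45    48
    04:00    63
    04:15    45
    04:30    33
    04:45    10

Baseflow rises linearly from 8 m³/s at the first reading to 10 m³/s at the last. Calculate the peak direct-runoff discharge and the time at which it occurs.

Subtracting baseflow gives direct-runoff ordinates: 0.00, 0.78, 5.56, 18.33, 24.11, 38.89, 53.67, 35.44, 23.22, 0.00 m³/s.
The maximum is 53.67 m³/s, occurring at the reading for t = 04:00.

Q_p = 53.67 m³/s at t = 04:00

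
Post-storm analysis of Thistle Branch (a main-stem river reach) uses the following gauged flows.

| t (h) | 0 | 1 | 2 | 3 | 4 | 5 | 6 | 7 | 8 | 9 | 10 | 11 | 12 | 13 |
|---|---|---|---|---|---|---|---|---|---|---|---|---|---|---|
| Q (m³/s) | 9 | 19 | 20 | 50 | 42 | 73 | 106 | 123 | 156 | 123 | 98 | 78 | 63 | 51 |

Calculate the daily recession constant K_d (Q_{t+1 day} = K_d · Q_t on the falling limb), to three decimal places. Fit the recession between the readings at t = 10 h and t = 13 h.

K_d ≈ 0.005

Between t = 10 h and t = 13 h the flow falls from 98 to 51 m³/s over 3×1 h = 3 h.
Per-interval ratio K = (51/98)^(1/3) = 0.8044; K_d = K^(24/1) = 0.005.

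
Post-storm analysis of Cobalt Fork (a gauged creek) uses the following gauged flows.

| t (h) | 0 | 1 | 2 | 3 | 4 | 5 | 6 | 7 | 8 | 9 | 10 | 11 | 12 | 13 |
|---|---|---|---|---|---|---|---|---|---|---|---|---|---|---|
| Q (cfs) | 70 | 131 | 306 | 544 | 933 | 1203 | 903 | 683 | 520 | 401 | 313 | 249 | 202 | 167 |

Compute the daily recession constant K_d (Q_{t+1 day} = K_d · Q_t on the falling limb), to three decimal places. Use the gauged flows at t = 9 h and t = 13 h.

Between t = 9 h and t = 13 h the flow falls from 401 to 167 cfs over 4×1 h = 4 h.
Per-interval ratio K = (167/401)^(1/4) = 0.8033; K_d = K^(24/1) = 0.005.

K_d ≈ 0.005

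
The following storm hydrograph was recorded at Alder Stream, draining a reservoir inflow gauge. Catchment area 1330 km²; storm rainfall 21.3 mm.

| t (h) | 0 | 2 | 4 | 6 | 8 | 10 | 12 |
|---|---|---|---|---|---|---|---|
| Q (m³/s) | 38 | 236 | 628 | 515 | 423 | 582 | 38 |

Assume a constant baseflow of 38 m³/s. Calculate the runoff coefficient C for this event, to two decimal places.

ΣQ_DR = 2194 m³/s; V = ΣQ_DR·Δt = 1.580 × 10^7 m³.
Runoff depth d = V / A = 11.88 mm.
C = d / P = 11.88 / 21.3 = 0.56.

C ≈ 0.56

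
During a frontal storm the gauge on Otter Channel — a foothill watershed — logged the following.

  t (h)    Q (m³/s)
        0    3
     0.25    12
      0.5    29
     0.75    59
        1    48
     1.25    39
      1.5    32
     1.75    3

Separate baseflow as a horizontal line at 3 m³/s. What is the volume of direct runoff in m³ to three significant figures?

V ≈ 1.81 × 10^5 m³

Direct-runoff ordinates (Q − Q_b): 0.0, 9.0, 26.0, 56.0, 45.0, 36.0, 29.0, 0.0 m³/s.
ΣQ_DR = 201.0 m³/s.
With Δt = 0.25 h = 900 s, V = ΣQ_DR · Δt = 201.0 × 900 = 1.81 × 10^5 m³.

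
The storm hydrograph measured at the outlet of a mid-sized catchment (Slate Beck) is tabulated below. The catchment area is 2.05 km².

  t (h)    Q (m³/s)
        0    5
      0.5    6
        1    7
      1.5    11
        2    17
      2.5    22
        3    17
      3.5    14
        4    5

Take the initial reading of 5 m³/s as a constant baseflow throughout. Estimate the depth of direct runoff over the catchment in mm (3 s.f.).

d ≈ 51.8 mm

Direct runoff: 0.0, 1.0, 2.0, 6.0, 12.0, 17.0, 12.0, 9.0, 0.0 m³/s; ΣQ_DR = 59.00 m³/s.
V = ΣQ_DR · Δt = 59.00 × 1800 s = 1.062 × 10^5 m³.
Over A = 2.05 km², depth = V / A = 51.8 mm.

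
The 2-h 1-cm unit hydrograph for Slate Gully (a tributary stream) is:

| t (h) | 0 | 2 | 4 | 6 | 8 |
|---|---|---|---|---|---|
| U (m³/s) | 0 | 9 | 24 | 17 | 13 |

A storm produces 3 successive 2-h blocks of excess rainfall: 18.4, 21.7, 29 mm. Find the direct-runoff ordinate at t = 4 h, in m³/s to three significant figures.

By discrete convolution, Q_j = Σ (P_i / 10 mm) · U_{j−i}.
At t = 4 h (j=2): Q = (18.4/10)·24 + (21.7/10)·9 + (29/10)·0 = 63.7 m³/s.

Q ≈ 63.7 m³/s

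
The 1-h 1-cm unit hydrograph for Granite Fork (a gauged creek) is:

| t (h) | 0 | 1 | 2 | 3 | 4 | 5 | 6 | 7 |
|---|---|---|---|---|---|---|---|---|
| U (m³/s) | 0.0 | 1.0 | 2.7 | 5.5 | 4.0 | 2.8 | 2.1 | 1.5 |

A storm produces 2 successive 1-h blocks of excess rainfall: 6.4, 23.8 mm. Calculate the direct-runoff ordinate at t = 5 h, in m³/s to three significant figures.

By discrete convolution, Q_j = Σ (P_i / 10 mm) · U_{j−i}.
At t = 5 h (j=5): Q = (6.4/10)·2.8 + (23.8/10)·4.0 = 11.3 m³/s.

Q ≈ 11.3 m³/s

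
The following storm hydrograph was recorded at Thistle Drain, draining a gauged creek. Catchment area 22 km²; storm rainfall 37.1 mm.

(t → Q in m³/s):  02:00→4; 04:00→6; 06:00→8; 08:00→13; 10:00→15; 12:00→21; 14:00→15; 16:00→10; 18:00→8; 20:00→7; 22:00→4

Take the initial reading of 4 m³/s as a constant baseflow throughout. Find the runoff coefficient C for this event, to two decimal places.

ΣQ_DR = 67.00 m³/s; V = ΣQ_DR·Δt = 4.824 × 10^5 m³.
Runoff depth d = V / A = 21.93 mm.
C = d / P = 21.93 / 37.1 = 0.59.

C ≈ 0.59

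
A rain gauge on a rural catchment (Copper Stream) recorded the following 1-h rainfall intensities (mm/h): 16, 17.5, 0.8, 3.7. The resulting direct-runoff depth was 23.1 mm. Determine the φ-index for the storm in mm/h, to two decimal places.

Only the 2 blocks with intensity above φ contribute runoff: 16, 17.5 mm/h.
Σ(I−φ)·Δt = d  ⇒  (16+17.5 − 2φ)·1 = 23.1
φ = (33.50 − 23.1/1) / 2 = 5.20 mm/h.

φ ≈ 5.20 mm/h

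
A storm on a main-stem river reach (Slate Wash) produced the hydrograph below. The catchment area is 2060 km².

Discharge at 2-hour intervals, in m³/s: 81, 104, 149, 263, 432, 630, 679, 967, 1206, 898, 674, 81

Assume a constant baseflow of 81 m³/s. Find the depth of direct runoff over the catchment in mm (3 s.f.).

Direct runoff: 0.0, 23.0, 68.0, 182.0, 351.0, 549.0, 598.0, 886.0, 1125.0, 817.0, 593.0, 0.0 m³/s; ΣQ_DR = 5192 m³/s.
V = ΣQ_DR · Δt = 5192 × 7200 s = 3.738 × 10^7 m³.
Over A = 2060 km², depth = V / A = 18.1 mm.

d ≈ 18.1 mm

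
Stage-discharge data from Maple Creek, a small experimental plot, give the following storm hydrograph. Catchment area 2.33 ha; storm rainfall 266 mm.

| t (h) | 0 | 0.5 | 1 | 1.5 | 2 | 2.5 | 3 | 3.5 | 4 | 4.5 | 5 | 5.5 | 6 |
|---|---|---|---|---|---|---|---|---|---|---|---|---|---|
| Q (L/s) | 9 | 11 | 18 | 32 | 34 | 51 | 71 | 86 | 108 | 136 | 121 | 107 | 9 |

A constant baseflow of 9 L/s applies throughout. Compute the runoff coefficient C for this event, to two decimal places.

C ≈ 0.20

ΣQ_DR = 676.0 L/s; V = ΣQ_DR·Δt = 1.217 × 10^6 L.
Runoff depth d = V / A = 52.22 mm.
C = d / P = 52.22 / 266 = 0.20.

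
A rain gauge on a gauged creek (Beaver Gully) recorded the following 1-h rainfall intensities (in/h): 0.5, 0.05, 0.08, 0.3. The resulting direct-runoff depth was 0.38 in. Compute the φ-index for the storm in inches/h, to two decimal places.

φ ≈ 0.21 in/h

Only the 2 blocks with intensity above φ contribute runoff: 0.5, 0.3 in/h.
Σ(I−φ)·Δt = d  ⇒  (0.5+0.3 − 2φ)·1 = 0.38
φ = (0.8000 − 0.38/1) / 2 = 0.21 in/h.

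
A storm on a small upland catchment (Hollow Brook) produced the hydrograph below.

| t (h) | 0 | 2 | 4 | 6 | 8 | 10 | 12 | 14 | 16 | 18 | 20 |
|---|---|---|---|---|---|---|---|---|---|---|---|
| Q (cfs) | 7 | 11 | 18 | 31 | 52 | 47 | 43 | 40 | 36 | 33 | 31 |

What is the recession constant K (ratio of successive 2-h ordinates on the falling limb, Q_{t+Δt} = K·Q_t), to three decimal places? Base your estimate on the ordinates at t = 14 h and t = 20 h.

Using the recession-limb readings at t = 14 h and t = 20 h: Q falls from 40 to 31 cfs over 3 intervals.
K = (Q₂/Q₁)^(1/3) = (31/40)^(1/3) = 0.919.

K ≈ 0.919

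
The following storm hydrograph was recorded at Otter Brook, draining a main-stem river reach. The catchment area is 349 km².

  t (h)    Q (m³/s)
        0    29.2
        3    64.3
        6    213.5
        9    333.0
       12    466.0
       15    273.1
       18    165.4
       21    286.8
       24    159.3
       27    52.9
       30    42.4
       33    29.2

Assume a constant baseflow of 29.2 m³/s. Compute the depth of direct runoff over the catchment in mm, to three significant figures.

Direct runoff: 0.0, 35.1, 184.3, 303.8, 436.8, 243.9, 136.2, 257.6, 130.1, 23.7, 13.2, 0.0 m³/s; ΣQ_DR = 1765 m³/s.
V = ΣQ_DR · Δt = 1765 × 10800 s = 1.906 × 10^7 m³.
Over A = 349 km², depth = V / A = 54.6 mm.

d ≈ 54.6 mm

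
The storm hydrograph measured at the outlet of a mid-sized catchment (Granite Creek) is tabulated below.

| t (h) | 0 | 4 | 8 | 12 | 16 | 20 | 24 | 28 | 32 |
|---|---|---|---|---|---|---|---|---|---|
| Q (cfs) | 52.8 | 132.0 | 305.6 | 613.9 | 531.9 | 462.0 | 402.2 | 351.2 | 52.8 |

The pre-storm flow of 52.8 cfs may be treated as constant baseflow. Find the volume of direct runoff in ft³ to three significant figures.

V ≈ 3.50 × 10^7 ft³

Direct-runoff ordinates (Q − Q_b): 0.0, 79.2, 252.8, 561.1, 479.1, 409.2, 349.4, 298.4, 0.0 cfs.
ΣQ_DR = 2429 cfs.
With Δt = 4 h = 14400 s, V = ΣQ_DR · Δt = 2429 × 14400 = 3.50 × 10^7 ft³.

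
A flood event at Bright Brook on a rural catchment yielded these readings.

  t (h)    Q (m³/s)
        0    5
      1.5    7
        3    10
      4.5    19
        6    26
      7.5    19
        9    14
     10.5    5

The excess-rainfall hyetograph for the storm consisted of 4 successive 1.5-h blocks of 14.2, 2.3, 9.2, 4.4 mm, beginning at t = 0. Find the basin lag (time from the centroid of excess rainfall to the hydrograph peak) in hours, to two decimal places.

t_L ≈ 3.56 h

Centroid of excess rainfall: t_c = Σ P_i·t̄_i / ΣP_i = 2.4394 h (block centres at 0.75, 2.25, 3.75, 5.25 h).
Hydrograph peak occurs at t = 6 h, so basin lag t_L = 6 − 2.4394 = 3.56 h.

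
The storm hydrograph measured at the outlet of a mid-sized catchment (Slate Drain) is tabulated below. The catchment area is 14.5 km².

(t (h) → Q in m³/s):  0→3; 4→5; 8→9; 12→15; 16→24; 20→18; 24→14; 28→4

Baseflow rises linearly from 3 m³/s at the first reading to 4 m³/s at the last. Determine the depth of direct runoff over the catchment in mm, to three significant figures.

d ≈ 63.6 mm

Direct runoff: 0.00, 1.86, 5.71, 11.57, 20.43, 14.29, 10.14, 0.00 m³/s; ΣQ_DR = 64.00 m³/s.
V = ΣQ_DR · Δt = 64.00 × 14400 s = 9.216 × 10^5 m³.
Over A = 14.5 km², depth = V / A = 63.6 mm.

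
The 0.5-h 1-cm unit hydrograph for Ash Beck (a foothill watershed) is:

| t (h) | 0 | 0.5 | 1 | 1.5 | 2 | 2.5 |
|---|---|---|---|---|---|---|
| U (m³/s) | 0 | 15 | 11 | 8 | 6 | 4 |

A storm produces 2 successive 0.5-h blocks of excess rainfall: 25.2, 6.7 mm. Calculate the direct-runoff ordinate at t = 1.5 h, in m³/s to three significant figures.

By discrete convolution, Q_j = Σ (P_i / 10 mm) · U_{j−i}.
At t = 1.5 h (j=3): Q = (25.2/10)·8 + (6.7/10)·11 = 27.5 m³/s.

Q ≈ 27.5 m³/s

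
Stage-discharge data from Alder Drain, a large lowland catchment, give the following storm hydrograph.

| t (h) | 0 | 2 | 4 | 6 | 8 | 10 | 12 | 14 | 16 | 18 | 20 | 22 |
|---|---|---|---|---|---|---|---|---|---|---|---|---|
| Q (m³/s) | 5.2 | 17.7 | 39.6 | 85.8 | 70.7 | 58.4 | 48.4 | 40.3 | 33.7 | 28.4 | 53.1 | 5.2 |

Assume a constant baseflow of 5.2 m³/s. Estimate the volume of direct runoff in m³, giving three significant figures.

Direct-runoff ordinates (Q − Q_b): 0.0, 12.5, 34.4, 80.6, 65.5, 53.2, 43.2, 35.1, 28.5, 23.2, 47.9, 0.0 m³/s.
ΣQ_DR = 424.1 m³/s.
With Δt = 2 h = 7200 s, V = ΣQ_DR · Δt = 424.1 × 7200 = 3.05 × 10^6 m³.

V ≈ 3.05 × 10^6 m³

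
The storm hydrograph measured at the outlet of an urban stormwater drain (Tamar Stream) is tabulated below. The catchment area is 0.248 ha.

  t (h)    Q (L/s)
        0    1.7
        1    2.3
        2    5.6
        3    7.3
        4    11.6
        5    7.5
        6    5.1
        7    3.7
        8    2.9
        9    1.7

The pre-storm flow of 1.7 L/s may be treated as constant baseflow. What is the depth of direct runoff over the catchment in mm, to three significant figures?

Direct runoff: 0.0, 0.6, 3.9, 5.6, 9.9, 5.8, 3.4, 2.0, 1.2, 0.0 L/s; ΣQ_DR = 32.40 L/s.
V = ΣQ_DR · Δt = 32.40 × 3600 s = 1.166 × 10^5 L.
Over A = 0.248 ha, depth = V / A = 47.0 mm.

d ≈ 47.0 mm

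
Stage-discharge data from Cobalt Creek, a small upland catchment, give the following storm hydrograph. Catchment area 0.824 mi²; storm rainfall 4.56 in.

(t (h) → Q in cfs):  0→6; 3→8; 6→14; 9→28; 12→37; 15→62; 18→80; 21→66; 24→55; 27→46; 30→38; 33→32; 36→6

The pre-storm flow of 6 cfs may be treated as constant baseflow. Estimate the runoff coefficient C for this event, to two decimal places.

C ≈ 0.49

ΣQ_DR = 400.0 cfs; V = ΣQ_DR·Δt = 4.320 × 10^6 ft³.
Runoff depth d = V / A = 2.257 in.
C = d / P = 2.257 / 4.56 = 0.49.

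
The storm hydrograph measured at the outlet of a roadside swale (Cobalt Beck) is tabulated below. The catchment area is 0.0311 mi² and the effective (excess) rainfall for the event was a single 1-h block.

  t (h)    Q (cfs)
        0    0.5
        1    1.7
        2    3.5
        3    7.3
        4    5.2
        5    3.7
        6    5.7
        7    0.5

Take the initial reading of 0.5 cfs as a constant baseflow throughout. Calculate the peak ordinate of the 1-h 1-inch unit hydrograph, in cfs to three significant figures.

Direct runoff: 0.0, 1.2, 3.0, 6.8, 4.7, 3.2, 5.2, 0.0 cfs; ΣQ_DR = 24.10 cfs, peak = 6.8 cfs.
Runoff depth d = ΣQ_DR·Δt / A = 24.10 × 3600 / (0.0311 mi²) = 1.201 in.
The 1-inch UH is the DRH scaled by (1 in)/d, so U_p = 6.8 × 1/1.201 = 5.66 cfs.

U_p ≈ 5.66 cfs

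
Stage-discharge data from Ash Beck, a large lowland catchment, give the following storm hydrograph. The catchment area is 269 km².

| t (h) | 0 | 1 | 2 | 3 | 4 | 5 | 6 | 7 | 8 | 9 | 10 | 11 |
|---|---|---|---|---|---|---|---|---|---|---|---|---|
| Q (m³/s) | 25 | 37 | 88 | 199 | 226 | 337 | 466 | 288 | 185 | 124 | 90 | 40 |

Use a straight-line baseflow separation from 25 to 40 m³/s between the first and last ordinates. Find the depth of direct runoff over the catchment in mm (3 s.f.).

Direct runoff: 0.00, 10.64, 60.27, 169.91, 195.55, 305.18, 432.82, 253.45, 149.09, 86.73, 51.36, 0.00 m³/s; ΣQ_DR = 1715 m³/s.
V = ΣQ_DR · Δt = 1715 × 3600 s = 6.174 × 10^6 m³.
Over A = 269 km², depth = V / A = 23.0 mm.

d ≈ 23.0 mm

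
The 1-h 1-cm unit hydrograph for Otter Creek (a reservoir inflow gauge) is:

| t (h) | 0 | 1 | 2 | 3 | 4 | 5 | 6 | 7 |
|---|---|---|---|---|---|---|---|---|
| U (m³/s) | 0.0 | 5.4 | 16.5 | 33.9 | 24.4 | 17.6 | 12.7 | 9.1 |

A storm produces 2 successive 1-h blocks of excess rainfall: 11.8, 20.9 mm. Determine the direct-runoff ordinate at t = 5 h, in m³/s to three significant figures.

By discrete convolution, Q_j = Σ (P_i / 10 mm) · U_{j−i}.
At t = 5 h (j=5): Q = (11.8/10)·17.6 + (20.9/10)·24.4 = 71.8 m³/s.

Q ≈ 71.8 m³/s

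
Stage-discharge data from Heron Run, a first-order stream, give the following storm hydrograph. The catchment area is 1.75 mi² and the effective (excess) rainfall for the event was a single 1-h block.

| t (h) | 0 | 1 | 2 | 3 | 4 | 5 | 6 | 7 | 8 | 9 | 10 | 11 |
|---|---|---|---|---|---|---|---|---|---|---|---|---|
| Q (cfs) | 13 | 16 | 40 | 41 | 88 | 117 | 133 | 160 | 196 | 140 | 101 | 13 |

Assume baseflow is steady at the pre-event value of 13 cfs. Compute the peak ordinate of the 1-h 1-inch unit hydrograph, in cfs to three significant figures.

Direct runoff: 0.0, 3.0, 27.0, 28.0, 75.0, 104.0, 120.0, 147.0, 183.0, 127.0, 88.0, 0.0 cfs; ΣQ_DR = 902.0 cfs, peak = 183.0 cfs.
Runoff depth d = ΣQ_DR·Δt / A = 902.0 × 3600 / (1.75 mi²) = 0.7987 in.
The 1-inch UH is the DRH scaled by (1 in)/d, so U_p = 183.0 × 1/0.7987 = 229 cfs.

U_p ≈ 229 cfs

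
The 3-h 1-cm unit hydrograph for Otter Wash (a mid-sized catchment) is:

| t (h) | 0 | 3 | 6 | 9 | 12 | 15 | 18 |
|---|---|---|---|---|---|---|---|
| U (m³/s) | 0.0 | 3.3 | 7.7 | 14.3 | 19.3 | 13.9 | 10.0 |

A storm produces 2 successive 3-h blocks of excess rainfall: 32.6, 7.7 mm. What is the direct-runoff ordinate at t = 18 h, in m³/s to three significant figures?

Q ≈ 43.3 m³/s

By discrete convolution, Q_j = Σ (P_i / 10 mm) · U_{j−i}.
At t = 18 h (j=6): Q = (32.6/10)·10.0 + (7.7/10)·13.9 = 43.3 m³/s.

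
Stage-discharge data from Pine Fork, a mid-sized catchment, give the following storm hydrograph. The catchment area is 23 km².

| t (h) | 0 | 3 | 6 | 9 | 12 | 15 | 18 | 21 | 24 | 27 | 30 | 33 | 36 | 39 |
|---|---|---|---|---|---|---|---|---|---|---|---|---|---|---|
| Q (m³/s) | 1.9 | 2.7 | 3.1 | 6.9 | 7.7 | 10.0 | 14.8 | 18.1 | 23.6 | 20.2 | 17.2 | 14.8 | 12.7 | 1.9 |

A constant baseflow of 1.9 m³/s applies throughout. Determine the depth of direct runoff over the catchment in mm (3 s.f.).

Direct runoff: 0.0, 0.8, 1.2, 5.0, 5.8, 8.1, 12.9, 16.2, 21.7, 18.3, 15.3, 12.9, 10.8, 0.0 m³/s; ΣQ_DR = 129.0 m³/s.
V = ΣQ_DR · Δt = 129.0 × 10800 s = 1.393 × 10^6 m³.
Over A = 23 km², depth = V / A = 60.6 mm.

d ≈ 60.6 mm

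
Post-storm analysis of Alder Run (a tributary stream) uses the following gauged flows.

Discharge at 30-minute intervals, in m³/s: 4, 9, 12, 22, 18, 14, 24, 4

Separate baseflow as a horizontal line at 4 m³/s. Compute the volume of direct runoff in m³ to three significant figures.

Direct-runoff ordinates (Q − Q_b): 0.0, 5.0, 8.0, 18.0, 14.0, 10.0, 20.0, 0.0 m³/s.
ΣQ_DR = 75.00 m³/s.
With Δt = 0.5 h = 1800 s, V = ΣQ_DR · Δt = 75.00 × 1800 = 1.35 × 10^5 m³.

V ≈ 1.35 × 10^5 m³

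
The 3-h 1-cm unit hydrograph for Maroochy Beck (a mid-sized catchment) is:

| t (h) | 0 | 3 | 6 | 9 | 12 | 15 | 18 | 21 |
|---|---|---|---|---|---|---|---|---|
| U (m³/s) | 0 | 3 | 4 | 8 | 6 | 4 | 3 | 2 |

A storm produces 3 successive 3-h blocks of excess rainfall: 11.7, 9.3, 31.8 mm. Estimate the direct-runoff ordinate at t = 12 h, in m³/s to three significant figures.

Q ≈ 27.2 m³/s

By discrete convolution, Q_j = Σ (P_i / 10 mm) · U_{j−i}.
At t = 12 h (j=4): Q = (11.7/10)·6 + (9.3/10)·8 + (31.8/10)·4 = 27.2 m³/s.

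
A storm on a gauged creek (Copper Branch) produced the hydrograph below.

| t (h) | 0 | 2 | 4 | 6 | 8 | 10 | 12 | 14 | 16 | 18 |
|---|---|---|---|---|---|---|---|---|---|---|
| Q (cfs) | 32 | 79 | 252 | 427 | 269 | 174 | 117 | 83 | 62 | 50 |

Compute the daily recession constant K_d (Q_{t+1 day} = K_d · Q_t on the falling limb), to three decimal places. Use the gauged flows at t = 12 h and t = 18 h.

K_d ≈ 0.033

Between t = 12 h and t = 18 h the flow falls from 117 to 50 cfs over 3×2 h = 6 h.
Per-interval ratio K = (50/117)^(1/3) = 0.7532; K_d = K^(24/2) = 0.033.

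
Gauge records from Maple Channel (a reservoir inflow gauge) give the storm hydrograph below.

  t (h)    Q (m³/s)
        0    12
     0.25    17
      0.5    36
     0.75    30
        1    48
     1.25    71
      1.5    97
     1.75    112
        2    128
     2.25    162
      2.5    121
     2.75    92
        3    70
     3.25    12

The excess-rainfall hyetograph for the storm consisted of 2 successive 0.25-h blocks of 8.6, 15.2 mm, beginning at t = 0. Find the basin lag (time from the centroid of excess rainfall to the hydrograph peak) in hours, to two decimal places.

Centroid of excess rainfall: t_c = Σ P_i·t̄_i / ΣP_i = 0.2847 h (block centres at 0.125, 0.375 h).
Hydrograph peak occurs at t = 2.25 h, so basin lag t_L = 2.25 − 0.2847 = 1.97 h.

t_L ≈ 1.97 h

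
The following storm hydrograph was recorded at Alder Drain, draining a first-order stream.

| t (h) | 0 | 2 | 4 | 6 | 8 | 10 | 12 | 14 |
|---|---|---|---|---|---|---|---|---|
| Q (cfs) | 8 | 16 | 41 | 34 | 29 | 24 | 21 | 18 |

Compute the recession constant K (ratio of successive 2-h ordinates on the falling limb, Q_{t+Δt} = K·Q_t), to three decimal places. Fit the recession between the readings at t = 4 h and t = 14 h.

Using the recession-limb readings at t = 4 h and t = 14 h: Q falls from 41 to 18 cfs over 5 intervals.
K = (Q₂/Q₁)^(1/5) = (18/41)^(1/5) = 0.848.

K ≈ 0.848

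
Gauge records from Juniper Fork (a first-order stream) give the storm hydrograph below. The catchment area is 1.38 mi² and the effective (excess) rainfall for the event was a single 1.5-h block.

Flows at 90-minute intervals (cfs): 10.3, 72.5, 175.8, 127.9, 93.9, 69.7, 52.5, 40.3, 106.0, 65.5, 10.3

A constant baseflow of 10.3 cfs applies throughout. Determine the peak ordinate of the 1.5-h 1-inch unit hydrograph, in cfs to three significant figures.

Direct runoff: 0.0, 62.2, 165.5, 117.6, 83.6, 59.4, 42.2, 30.0, 95.7, 55.2, 0.0 cfs; ΣQ_DR = 711.4 cfs, peak = 165.5 cfs.
Runoff depth d = ΣQ_DR·Δt / A = 711.4 × 5400 / (1.38 mi²) = 1.198 in.
The 1-inch UH is the DRH scaled by (1 in)/d, so U_p = 165.5 × 1/1.198 = 138 cfs.

U_p ≈ 138 cfs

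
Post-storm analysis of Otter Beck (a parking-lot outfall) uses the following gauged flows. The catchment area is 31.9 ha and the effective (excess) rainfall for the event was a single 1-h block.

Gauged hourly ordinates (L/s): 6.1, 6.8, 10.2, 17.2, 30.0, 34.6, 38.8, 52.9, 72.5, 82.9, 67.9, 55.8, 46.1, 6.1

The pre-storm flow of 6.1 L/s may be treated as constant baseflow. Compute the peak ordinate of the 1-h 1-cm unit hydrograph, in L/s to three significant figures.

Direct runoff: 0.0, 0.7, 4.1, 11.1, 23.9, 28.5, 32.7, 46.8, 66.4, 76.8, 61.8, 49.7, 40.0, 0.0 L/s; ΣQ_DR = 442.5 L/s, peak = 76.8 L/s.
Runoff depth d = ΣQ_DR·Δt / A = 442.5 × 3600 / (31.9 ha) = 4.994 mm.
The 1-cm UH is the DRH scaled by (10 mm)/d, so U_p = 76.8 × 10/4.994 = 154 L/s.

U_p ≈ 154 L/s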